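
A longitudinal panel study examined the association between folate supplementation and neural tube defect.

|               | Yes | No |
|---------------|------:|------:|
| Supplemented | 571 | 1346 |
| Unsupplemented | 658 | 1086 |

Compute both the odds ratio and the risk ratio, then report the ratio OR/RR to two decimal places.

0.89

Cells: a = 571, b = 1346, c = 658, d = 1086.
OR = (571·1086)/(1346·658) = 620106/885668 = 0.70016
Risk in exposed = 571/1917 = 0.29786; risk in unexposed = 658/1744 = 0.37729; RR = 0.78947
OR/RR = 0.70016 / 0.78947 = 0.88687
The outcome is not rare, so the OR lies further from 1 than the RR.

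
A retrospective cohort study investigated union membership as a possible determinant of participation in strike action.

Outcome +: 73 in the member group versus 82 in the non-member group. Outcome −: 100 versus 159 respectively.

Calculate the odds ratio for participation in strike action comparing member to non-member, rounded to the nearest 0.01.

From the description: a = 73, b = 100, c = 82, d = 159.
OR = (a·d)/(b·c) = (73 × 159) / (100 × 82) = 11607 / 8200 = 1.41549
The odds of participation in strike action are about 1.42 times as high in the member group.

1.42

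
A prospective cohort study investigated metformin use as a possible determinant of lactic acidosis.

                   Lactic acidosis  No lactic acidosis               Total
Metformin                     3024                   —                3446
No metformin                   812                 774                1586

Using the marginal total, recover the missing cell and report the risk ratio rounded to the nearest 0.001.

The missing cell is in the exposed row: 3446 − 3024 = 422.
So a = 3024, b = 422, c = 812, d = 774.
RR = [a/(a+b)] / [c/(c+d)] = (3024/3446) / (812/1586) = 0.87754/0.51198 = 1.71401

1.714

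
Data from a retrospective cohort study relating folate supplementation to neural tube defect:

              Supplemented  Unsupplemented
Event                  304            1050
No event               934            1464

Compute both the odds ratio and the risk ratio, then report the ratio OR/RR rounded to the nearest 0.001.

0.772

Reading the table with exposure as columns: a = 304 (Supplemented, case), b = 934 (Supplemented, non-case), c = 1050 (Unsupplemented, case), d = 1464.
OR = (304·1464)/(934·1050) = 445056/980700 = 0.45381
Risk in exposed = 304/1238 = 0.24556; risk in unexposed = 1050/2514 = 0.41766; RR = 0.58793
OR/RR = 0.45381 / 0.58793 = 0.77188
The outcome is not rare, so the OR lies further from 1 than the RR.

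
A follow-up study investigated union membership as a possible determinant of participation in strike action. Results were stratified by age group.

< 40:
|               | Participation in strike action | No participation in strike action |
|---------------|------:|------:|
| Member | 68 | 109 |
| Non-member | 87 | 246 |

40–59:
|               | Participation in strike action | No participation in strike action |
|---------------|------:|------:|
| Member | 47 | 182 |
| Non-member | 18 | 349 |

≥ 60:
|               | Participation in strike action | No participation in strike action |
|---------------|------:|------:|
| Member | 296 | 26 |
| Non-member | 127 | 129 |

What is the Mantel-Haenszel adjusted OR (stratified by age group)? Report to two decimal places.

4.24

OR_MH = Σ(aᵢdᵢ/nᵢ) / Σ(bᵢcᵢ/nᵢ), where nᵢ is the stratum total.
Stratum 1 (< 40): n = 510; a·d/n = 68·246/510 = 32.8000; b·c/n = 109·87/510 = 18.5941
Stratum 2 (40–59): n = 596; a·d/n = 47·349/596 = 27.5218; b·c/n = 182·18/596 = 5.4966
Stratum 3 (≥ 60): n = 578; a·d/n = 296·129/578 = 66.0623; b·c/n = 26·127/578 = 5.7128
OR_MH = (32.8000 + 27.5218 + 66.0623) / (18.5941 + 5.4966 + 5.7128) = 126.3841 / 29.8036 = 4.24057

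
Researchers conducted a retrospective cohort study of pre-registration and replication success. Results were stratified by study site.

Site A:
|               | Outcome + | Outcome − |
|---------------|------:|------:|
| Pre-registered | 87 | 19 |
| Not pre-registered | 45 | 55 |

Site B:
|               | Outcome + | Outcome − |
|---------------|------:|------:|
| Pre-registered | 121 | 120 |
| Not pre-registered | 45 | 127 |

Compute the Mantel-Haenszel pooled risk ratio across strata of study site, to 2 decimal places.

RR_MH = Σ(aᵢ·n₀ᵢ/nᵢ) / Σ(cᵢ·n₁ᵢ/nᵢ), with n₁ᵢ = aᵢ+bᵢ (exposed), n₀ᵢ = cᵢ+dᵢ (unexposed), nᵢ = n₁ᵢ+n₀ᵢ.
Stratum 1 (Site A): n₁ = 106, n₀ = 100, n = 206; a·n₀/n = 87·100/206 = 42.2330; c·n₁/n = 45·106/206 = 23.1553
Stratum 2 (Site B): n₁ = 241, n₀ = 172, n = 413; a·n₀/n = 121·172/413 = 50.3923; c·n₁/n = 45·241/413 = 26.2591
RR_MH = (42.2330 + 50.3923) / (23.1553 + 26.2591) = 92.6253 / 49.4144 = 1.87446

1.87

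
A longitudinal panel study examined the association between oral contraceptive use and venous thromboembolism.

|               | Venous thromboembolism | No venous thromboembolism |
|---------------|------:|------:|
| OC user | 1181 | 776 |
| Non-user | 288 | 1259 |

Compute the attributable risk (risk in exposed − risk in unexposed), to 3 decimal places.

0.417

Cells: a = 1181, b = 776, c = 288, d = 1259.
Risk in exposed = 1181/1957 = 0.603475; risk in unexposed = 288/1547 = 0.186167.
Risk difference = 0.603475 − 0.186167 = 0.417308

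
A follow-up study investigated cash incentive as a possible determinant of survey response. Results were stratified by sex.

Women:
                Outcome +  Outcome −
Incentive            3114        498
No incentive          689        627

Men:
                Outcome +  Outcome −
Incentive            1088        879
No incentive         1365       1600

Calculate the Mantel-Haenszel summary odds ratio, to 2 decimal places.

2.39

OR_MH = Σ(aᵢdᵢ/nᵢ) / Σ(bᵢcᵢ/nᵢ), where nᵢ is the stratum total.
Stratum 1 (Women): n = 4928; a·d/n = 3114·627/4928 = 396.2009; b·c/n = 498·689/4928 = 69.6270
Stratum 2 (Men): n = 4932; a·d/n = 1088·1600/4932 = 352.9603; b·c/n = 879·1365/4932 = 243.2755
OR_MH = (396.2009 + 352.9603) / (69.6270 + 243.2755) = 749.1612 / 312.9026 = 2.39423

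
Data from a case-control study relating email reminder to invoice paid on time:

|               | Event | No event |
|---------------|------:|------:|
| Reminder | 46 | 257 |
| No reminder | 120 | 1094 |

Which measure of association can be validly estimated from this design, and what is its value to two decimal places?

Cells: a = 46, b = 257, c = 120, d = 1094.
This is a case-control study: participants were sampled on outcome status, so risks in the source population cannot be estimated directly — relative risk is not valid here. The odds ratio is the appropriate measure.
OR = (a·d)/(b·c) = (46 × 1094) / (257 × 120) = 50324 / 30840 = 1.63178

1.63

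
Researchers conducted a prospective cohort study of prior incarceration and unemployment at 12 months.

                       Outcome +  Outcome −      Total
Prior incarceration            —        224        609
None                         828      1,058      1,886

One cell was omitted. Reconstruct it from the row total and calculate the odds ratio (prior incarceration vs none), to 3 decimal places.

The missing cell is in the exposed row: 609 − 224 = 385.
So a = 385, b = 224, c = 828, d = 1058.
OR = (a·d)/(b·c) = (385 × 1058) / (224 × 828) = 407330 / 185472 = 2.19618

2.196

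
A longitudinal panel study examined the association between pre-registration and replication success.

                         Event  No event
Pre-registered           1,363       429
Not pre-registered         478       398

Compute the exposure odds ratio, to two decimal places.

2.65

Cells: a = 1363, b = 429, c = 478, d = 398.
OR = (a·d)/(b·c) = (1363 × 398) / (429 × 478) = 542474 / 205062 = 2.64541
The odds of replication success are about 2.65 times as high in the pre-registered group.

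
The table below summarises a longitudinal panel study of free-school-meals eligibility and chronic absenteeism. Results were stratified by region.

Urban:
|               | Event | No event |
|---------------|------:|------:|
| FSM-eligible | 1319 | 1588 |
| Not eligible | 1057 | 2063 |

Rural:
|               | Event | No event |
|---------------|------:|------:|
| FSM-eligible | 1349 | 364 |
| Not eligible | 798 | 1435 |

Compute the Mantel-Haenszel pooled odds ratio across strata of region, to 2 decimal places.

OR_MH = Σ(aᵢdᵢ/nᵢ) / Σ(bᵢcᵢ/nᵢ), where nᵢ is the stratum total.
Stratum 1 (Urban): n = 6027; a·d/n = 1319·2063/6027 = 451.4845; b·c/n = 1588·1057/6027 = 278.4994
Stratum 2 (Rural): n = 3946; a·d/n = 1349·1435/3946 = 490.5765; b·c/n = 364·798/3946 = 73.6118
OR_MH = (451.4845 + 490.5765) / (278.4994 + 73.6118) = 942.0610 / 352.1112 = 2.67546

2.68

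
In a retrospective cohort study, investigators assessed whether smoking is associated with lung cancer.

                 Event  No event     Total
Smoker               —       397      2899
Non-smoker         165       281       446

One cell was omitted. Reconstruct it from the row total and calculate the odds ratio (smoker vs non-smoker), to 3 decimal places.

10.733

The missing cell is in the exposed row: 2899 − 397 = 2502.
So a = 2502, b = 397, c = 165, d = 281.
OR = (a·d)/(b·c) = (2502 × 281) / (397 × 165) = 703062 / 65505 = 10.73295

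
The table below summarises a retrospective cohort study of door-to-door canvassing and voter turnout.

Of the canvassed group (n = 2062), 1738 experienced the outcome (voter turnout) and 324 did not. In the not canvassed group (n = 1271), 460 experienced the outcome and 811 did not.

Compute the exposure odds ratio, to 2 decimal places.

From the description: a = 1738, b = 324, c = 460, d = 811.
OR = (a·d)/(b·c) = (1738 × 811) / (324 × 460) = 1409518 / 149040 = 9.45731
The odds of voter turnout are about 9.46 times as high in the canvassed group.

9.46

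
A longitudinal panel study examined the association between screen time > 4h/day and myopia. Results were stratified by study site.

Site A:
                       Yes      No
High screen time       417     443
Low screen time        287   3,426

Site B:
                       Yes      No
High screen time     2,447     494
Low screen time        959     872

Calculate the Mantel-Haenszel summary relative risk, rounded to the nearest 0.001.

RR_MH = Σ(aᵢ·n₀ᵢ/nᵢ) / Σ(cᵢ·n₁ᵢ/nᵢ), with n₁ᵢ = aᵢ+bᵢ (exposed), n₀ᵢ = cᵢ+dᵢ (unexposed), nᵢ = n₁ᵢ+n₀ᵢ.
Stratum 1 (Site A): n₁ = 860, n₀ = 3713, n = 4573; a·n₀/n = 417·3713/4573 = 338.5788; c·n₁/n = 287·860/4573 = 53.9733
Stratum 2 (Site B): n₁ = 2941, n₀ = 1831, n = 4772; a·n₀/n = 2447·1831/4772 = 938.9055; c·n₁/n = 959·2941/4772 = 591.0350
RR_MH = (338.5788 + 938.9055) / (53.9733 + 591.0350) = 1277.4843 / 645.0083 = 1.98057

1.981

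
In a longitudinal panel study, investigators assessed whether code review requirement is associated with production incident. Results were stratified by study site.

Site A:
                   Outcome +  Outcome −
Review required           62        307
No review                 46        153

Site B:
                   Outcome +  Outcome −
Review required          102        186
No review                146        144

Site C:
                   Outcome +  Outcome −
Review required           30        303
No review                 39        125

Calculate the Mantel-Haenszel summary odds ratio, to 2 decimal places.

OR_MH = Σ(aᵢdᵢ/nᵢ) / Σ(bᵢcᵢ/nᵢ), where nᵢ is the stratum total.
Stratum 1 (Site A): n = 568; a·d/n = 62·153/568 = 16.7007; b·c/n = 307·46/568 = 24.8627
Stratum 2 (Site B): n = 578; a·d/n = 102·144/578 = 25.4118; b·c/n = 186·146/578 = 46.9827
Stratum 3 (Site C): n = 497; a·d/n = 30·125/497 = 7.5453; b·c/n = 303·39/497 = 23.7767
OR_MH = (16.7007 + 25.4118 + 7.5453) / (24.8627 + 46.9827 + 23.7767) = 49.6577 / 95.6220 = 0.51931

0.52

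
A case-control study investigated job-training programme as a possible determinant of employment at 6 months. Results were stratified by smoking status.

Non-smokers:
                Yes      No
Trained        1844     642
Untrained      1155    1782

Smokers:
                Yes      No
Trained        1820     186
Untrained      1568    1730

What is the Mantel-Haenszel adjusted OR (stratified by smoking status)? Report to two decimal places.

6.26

OR_MH = Σ(aᵢdᵢ/nᵢ) / Σ(bᵢcᵢ/nᵢ), where nᵢ is the stratum total.
Stratum 1 (Non-smokers): n = 5423; a·d/n = 1844·1782/5423 = 605.9391; b·c/n = 642·1155/5423 = 136.7343
Stratum 2 (Smokers): n = 5304; a·d/n = 1820·1730/5304 = 593.6275; b·c/n = 186·1568/5304 = 54.9864
OR_MH = (605.9391 + 593.6275) / (136.7343 + 54.9864) = 1199.5666 / 191.7207 = 6.25684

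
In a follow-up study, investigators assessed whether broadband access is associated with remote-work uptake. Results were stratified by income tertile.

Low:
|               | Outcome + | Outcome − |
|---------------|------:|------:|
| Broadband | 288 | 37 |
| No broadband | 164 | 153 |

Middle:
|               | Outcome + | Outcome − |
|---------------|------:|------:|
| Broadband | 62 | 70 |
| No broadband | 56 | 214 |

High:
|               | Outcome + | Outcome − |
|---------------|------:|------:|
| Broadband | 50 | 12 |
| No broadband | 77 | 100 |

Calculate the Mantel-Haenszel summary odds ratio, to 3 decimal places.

5.313

OR_MH = Σ(aᵢdᵢ/nᵢ) / Σ(bᵢcᵢ/nᵢ), where nᵢ is the stratum total.
Stratum 1 (Low): n = 642; a·d/n = 288·153/642 = 68.6355; b·c/n = 37·164/642 = 9.4517
Stratum 2 (Middle): n = 402; a·d/n = 62·214/402 = 33.0050; b·c/n = 70·56/402 = 9.7512
Stratum 3 (High): n = 239; a·d/n = 50·100/239 = 20.9205; b·c/n = 12·77/239 = 3.8661
OR_MH = (68.6355 + 33.0050 + 20.9205) / (9.4517 + 9.7512 + 3.8661) = 122.5610 / 23.0691 = 5.31279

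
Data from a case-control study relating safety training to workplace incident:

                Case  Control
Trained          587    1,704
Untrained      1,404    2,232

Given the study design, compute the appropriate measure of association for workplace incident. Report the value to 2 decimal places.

0.55

Cells: a = 587, b = 1704, c = 1404, d = 2232.
This is a case-control study: participants were sampled on outcome status, so risks in the source population cannot be estimated directly — relative risk is not valid here. The odds ratio is the appropriate measure.
OR = (a·d)/(b·c) = (587 × 2232) / (1704 × 1404) = 1310184 / 2392416 = 0.54764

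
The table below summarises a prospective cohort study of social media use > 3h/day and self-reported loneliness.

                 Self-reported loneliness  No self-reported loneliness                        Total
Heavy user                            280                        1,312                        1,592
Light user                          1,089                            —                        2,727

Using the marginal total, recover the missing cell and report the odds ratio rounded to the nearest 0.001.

0.321

The missing cell is in the unexposed row: 2727 − 1089 = 1638.
So a = 280, b = 1312, c = 1089, d = 1638.
OR = (a·d)/(b·c) = (280 × 1638) / (1312 × 1089) = 458640 / 1428768 = 0.32100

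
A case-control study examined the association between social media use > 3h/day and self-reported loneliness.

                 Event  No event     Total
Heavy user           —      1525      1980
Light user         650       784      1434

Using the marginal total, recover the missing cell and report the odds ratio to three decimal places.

The missing cell is in the exposed row: 1980 − 1525 = 455.
So a = 455, b = 1525, c = 650, d = 784.
OR = (a·d)/(b·c) = (455 × 784) / (1525 × 650) = 356720 / 991250 = 0.35987

0.360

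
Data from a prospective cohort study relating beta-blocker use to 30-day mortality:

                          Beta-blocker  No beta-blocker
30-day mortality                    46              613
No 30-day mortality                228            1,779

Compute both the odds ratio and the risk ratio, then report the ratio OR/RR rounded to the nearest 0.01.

Reading the table with exposure as columns: a = 46 (Beta-blocker, case), b = 228 (Beta-blocker, non-case), c = 613 (No beta-blocker, case), d = 1779.
OR = (46·1779)/(228·613) = 81834/139764 = 0.58552
Risk in exposed = 46/274 = 0.16788; risk in unexposed = 613/2392 = 0.25627; RR = 0.65510
OR/RR = 0.58552 / 0.65510 = 0.89378
The outcome is not rare, so the OR lies further from 1 than the RR.

0.89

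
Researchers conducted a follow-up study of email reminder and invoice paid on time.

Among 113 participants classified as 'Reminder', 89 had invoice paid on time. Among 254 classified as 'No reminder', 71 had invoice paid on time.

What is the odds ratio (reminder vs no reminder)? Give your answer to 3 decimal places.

From the description: a = 89, b = 24, c = 71, d = 183.
OR = (a·d)/(b·c) = (89 × 183) / (24 × 71) = 16287 / 1704 = 9.55810
The odds of invoice paid on time are about 9.56 times as high in the reminder group.

9.558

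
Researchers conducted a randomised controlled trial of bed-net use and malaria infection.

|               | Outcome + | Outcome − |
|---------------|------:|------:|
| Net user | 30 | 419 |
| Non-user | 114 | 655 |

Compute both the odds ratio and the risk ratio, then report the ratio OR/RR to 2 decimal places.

Cells: a = 30, b = 419, c = 114, d = 655.
OR = (30·655)/(419·114) = 19650/47766 = 0.41138
Risk in exposed = 30/449 = 0.06682; risk in unexposed = 114/769 = 0.14824; RR = 0.45071
OR/RR = 0.41138 / 0.45071 = 0.91274
The outcome is not rare, so the OR lies further from 1 than the RR.

0.91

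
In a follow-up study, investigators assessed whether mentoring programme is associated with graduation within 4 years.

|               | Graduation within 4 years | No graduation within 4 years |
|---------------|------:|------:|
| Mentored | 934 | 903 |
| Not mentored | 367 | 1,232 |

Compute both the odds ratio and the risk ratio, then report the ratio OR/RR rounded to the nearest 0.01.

1.57

Cells: a = 934, b = 903, c = 367, d = 1232.
OR = (934·1232)/(903·367) = 1150688/331401 = 3.47219
Risk in exposed = 934/1837 = 0.50844; risk in unexposed = 367/1599 = 0.22952; RR = 2.21524
OR/RR = 3.47219 / 2.21524 = 1.56741
The outcome is not rare, so the OR lies further from 1 than the RR.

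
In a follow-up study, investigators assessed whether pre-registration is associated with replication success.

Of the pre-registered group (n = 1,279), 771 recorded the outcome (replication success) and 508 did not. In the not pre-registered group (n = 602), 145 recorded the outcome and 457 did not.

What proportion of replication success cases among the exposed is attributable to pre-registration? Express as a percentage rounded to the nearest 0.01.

From the description: a = 771, b = 508, c = 145, d = 457.
Risk in exposed = 771/1279 = 0.60281; risk in unexposed = 145/602 = 0.24086.
RR = 0.60281/0.24086 = 2.50272
AR% = (RR − 1)/RR × 100 = (2.50272 − 1)/2.50272 × 100 = 60.0435%

60.04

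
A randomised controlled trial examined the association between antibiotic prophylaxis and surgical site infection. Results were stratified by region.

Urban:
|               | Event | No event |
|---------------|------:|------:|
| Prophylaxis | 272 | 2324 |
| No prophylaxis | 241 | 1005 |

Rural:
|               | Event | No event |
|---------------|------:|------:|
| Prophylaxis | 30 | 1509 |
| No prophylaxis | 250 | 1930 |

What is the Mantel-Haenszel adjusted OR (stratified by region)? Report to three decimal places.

0.351

OR_MH = Σ(aᵢdᵢ/nᵢ) / Σ(bᵢcᵢ/nᵢ), where nᵢ is the stratum total.
Stratum 1 (Urban): n = 3842; a·d/n = 272·1005/3842 = 71.1504; b·c/n = 2324·241/3842 = 145.7793
Stratum 2 (Rural): n = 3719; a·d/n = 30·1930/3719 = 15.5687; b·c/n = 1509·250/3719 = 101.4386
OR_MH = (71.1504 + 15.5687) / (145.7793 + 101.4386) = 86.7191 / 247.2178 = 0.35078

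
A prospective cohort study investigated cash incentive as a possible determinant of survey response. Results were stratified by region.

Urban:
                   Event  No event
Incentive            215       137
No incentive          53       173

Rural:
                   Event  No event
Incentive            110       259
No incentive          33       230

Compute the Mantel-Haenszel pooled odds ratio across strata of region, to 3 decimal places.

OR_MH = Σ(aᵢdᵢ/nᵢ) / Σ(bᵢcᵢ/nᵢ), where nᵢ is the stratum total.
Stratum 1 (Urban): n = 578; a·d/n = 215·173/578 = 64.3512; b·c/n = 137·53/578 = 12.5623
Stratum 2 (Rural): n = 632; a·d/n = 110·230/632 = 40.0316; b·c/n = 259·33/632 = 13.5237
OR_MH = (64.3512 + 40.0316) / (12.5623 + 13.5237) = 104.3829 / 26.0860 = 4.00149

4.001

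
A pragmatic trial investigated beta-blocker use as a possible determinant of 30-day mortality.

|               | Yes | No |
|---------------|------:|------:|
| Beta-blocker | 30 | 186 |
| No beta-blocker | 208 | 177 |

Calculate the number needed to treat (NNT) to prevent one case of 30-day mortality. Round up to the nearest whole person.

Risk in treated group = 30/216 = 0.13889; risk in control = 208/385 = 0.54026.
Absolute risk reduction = 0.54026 − 0.13889 = 0.40137
NNT = 1 / ARR = 1 / 0.40137 = 2.491 → round up → 3

3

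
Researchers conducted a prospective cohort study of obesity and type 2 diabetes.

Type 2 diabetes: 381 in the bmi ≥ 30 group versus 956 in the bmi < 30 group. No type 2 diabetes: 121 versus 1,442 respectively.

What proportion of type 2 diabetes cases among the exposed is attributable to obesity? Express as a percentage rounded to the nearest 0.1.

From the description: a = 381, b = 121, c = 956, d = 1442.
Risk in exposed = 381/502 = 0.75896; risk in unexposed = 956/2398 = 0.39867.
RR = 0.75896/0.39867 = 1.90376
AR% = (RR − 1)/RR × 100 = (1.90376 − 1)/1.90376 × 100 = 47.4724%

47.5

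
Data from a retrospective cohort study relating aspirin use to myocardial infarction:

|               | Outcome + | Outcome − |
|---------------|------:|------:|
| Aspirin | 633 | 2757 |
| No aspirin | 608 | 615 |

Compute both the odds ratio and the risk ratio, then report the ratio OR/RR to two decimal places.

Cells: a = 633, b = 2757, c = 608, d = 615.
OR = (633·615)/(2757·608) = 389295/1676256 = 0.23224
Risk in exposed = 633/3390 = 0.18673; risk in unexposed = 608/1223 = 0.49714; RR = 0.37560
OR/RR = 0.23224 / 0.37560 = 0.61832
The outcome is not rare, so the OR lies further from 1 than the RR.

0.62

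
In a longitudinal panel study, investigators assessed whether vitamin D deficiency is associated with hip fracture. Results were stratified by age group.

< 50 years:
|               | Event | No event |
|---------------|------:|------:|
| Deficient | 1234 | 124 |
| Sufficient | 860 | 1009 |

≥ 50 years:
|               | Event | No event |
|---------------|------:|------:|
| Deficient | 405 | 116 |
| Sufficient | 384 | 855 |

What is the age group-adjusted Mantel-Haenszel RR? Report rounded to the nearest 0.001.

2.102

RR_MH = Σ(aᵢ·n₀ᵢ/nᵢ) / Σ(cᵢ·n₁ᵢ/nᵢ), with n₁ᵢ = aᵢ+bᵢ (exposed), n₀ᵢ = cᵢ+dᵢ (unexposed), nᵢ = n₁ᵢ+n₀ᵢ.
Stratum 1 (< 50 years): n₁ = 1358, n₀ = 1869, n = 3227; a·n₀/n = 1234·1869/3227 = 714.7028; c·n₁/n = 860·1358/3227 = 361.9089
Stratum 2 (≥ 50 years): n₁ = 521, n₀ = 1239, n = 1760; a·n₀/n = 405·1239/1760 = 285.1108; c·n₁/n = 384·521/1760 = 113.6727
RR_MH = (714.7028 + 285.1108) / (361.9089 + 113.6727) = 999.8136 / 475.5816 = 2.10230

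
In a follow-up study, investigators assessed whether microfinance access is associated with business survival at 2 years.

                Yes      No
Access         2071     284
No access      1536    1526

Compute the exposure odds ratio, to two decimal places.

Cells: a = 2071, b = 284, c = 1536, d = 1526.
OR = (a·d)/(b·c) = (2071 × 1526) / (284 × 1536) = 3160346 / 436224 = 7.24478
The odds of business survival at 2 years are about 7.24 times as high in the access group.

7.24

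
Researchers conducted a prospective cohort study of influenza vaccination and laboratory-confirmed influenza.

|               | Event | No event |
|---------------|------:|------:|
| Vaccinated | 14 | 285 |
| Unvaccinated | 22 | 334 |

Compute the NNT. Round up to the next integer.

67

Risk in treated group = 14/299 = 0.04682; risk in control = 22/356 = 0.06180.
Absolute risk reduction = 0.06180 − 0.04682 = 0.01498
NNT = 1 / ARR = 1 / 0.01498 = 66.778 → round up → 67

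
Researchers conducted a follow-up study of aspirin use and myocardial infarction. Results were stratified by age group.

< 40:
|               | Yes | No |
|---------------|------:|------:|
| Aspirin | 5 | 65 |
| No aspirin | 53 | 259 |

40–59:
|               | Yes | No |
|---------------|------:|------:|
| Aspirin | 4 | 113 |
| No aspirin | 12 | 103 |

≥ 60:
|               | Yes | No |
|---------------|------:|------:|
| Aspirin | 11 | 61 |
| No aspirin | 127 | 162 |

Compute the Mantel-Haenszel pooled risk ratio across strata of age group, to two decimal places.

RR_MH = Σ(aᵢ·n₀ᵢ/nᵢ) / Σ(cᵢ·n₁ᵢ/nᵢ), with n₁ᵢ = aᵢ+bᵢ (exposed), n₀ᵢ = cᵢ+dᵢ (unexposed), nᵢ = n₁ᵢ+n₀ᵢ.
Stratum 1 (< 40): n₁ = 70, n₀ = 312, n = 382; a·n₀/n = 5·312/382 = 4.0838; c·n₁/n = 53·70/382 = 9.7120
Stratum 2 (40–59): n₁ = 117, n₀ = 115, n = 232; a·n₀/n = 4·115/232 = 1.9828; c·n₁/n = 12·117/232 = 6.0517
Stratum 3 (≥ 60): n₁ = 72, n₀ = 289, n = 361; a·n₀/n = 11·289/361 = 8.8061; c·n₁/n = 127·72/361 = 25.3296
RR_MH = (4.0838 + 1.9828 + 8.8061) / (9.7120 + 6.0517 + 25.3296) = 14.8726 / 41.0934 = 0.36192

0.36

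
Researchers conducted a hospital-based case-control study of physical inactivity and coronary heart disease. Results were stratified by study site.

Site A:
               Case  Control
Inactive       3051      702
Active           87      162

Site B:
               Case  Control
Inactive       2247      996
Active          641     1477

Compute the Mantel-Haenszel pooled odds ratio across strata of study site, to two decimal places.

OR_MH = Σ(aᵢdᵢ/nᵢ) / Σ(bᵢcᵢ/nᵢ), where nᵢ is the stratum total.
Stratum 1 (Site A): n = 4002; a·d/n = 3051·162/4002 = 123.5037; b·c/n = 702·87/4002 = 15.2609
Stratum 2 (Site B): n = 5361; a·d/n = 2247·1477/5361 = 619.0672; b·c/n = 996·641/5361 = 119.0890
OR_MH = (123.5037 + 619.0672) / (15.2609 + 119.0890) = 742.5709 / 134.3498 = 5.52714

5.53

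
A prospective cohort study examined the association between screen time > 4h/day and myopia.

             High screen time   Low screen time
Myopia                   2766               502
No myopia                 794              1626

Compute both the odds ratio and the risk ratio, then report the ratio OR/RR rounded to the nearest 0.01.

Reading the table with exposure as columns: a = 2766 (High screen time, case), b = 794 (High screen time, non-case), c = 502 (Low screen time, case), d = 1626.
OR = (2766·1626)/(794·502) = 4497516/398588 = 11.28362
Risk in exposed = 2766/3560 = 0.77697; risk in unexposed = 502/2128 = 0.23590; RR = 3.29359
OR/RR = 11.28362 / 3.29359 = 3.42593
The outcome is not rare, so the OR lies further from 1 than the RR.

3.43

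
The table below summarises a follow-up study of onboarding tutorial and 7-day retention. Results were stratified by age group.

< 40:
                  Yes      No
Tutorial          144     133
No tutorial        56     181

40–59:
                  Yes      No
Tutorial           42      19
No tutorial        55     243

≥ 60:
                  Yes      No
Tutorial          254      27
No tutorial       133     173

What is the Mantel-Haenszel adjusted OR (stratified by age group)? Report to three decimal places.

OR_MH = Σ(aᵢdᵢ/nᵢ) / Σ(bᵢcᵢ/nᵢ), where nᵢ is the stratum total.
Stratum 1 (< 40): n = 514; a·d/n = 144·181/514 = 50.7082; b·c/n = 133·56/514 = 14.4903
Stratum 2 (40–59): n = 359; a·d/n = 42·243/359 = 28.4290; b·c/n = 19·55/359 = 2.9109
Stratum 3 (≥ 60): n = 587; a·d/n = 254·173/587 = 74.8586; b·c/n = 27·133/587 = 6.1175
OR_MH = (50.7082 + 28.4290 + 74.8586) / (14.4903 + 2.9109 + 6.1175) = 153.9957 / 23.5187 = 6.54780

6.548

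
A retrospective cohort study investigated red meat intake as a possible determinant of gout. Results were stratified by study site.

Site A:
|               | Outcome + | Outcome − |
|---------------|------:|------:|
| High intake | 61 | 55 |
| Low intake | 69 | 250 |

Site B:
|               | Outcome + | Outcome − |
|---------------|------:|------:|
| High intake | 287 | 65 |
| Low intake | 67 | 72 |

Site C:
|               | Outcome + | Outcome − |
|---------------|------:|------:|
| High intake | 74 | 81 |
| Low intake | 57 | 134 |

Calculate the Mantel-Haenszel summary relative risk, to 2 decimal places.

RR_MH = Σ(aᵢ·n₀ᵢ/nᵢ) / Σ(cᵢ·n₁ᵢ/nᵢ), with n₁ᵢ = aᵢ+bᵢ (exposed), n₀ᵢ = cᵢ+dᵢ (unexposed), nᵢ = n₁ᵢ+n₀ᵢ.
Stratum 1 (Site A): n₁ = 116, n₀ = 319, n = 435; a·n₀/n = 61·319/435 = 44.7333; c·n₁/n = 69·116/435 = 18.4000
Stratum 2 (Site B): n₁ = 352, n₀ = 139, n = 491; a·n₀/n = 287·139/491 = 81.2485; c·n₁/n = 67·352/491 = 48.0326
Stratum 3 (Site C): n₁ = 155, n₀ = 191, n = 346; a·n₀/n = 74·191/346 = 40.8497; c·n₁/n = 57·155/346 = 25.5347
RR_MH = (44.7333 + 81.2485 + 40.8497) / (18.4000 + 48.0326 + 25.5347) = 166.8315 / 91.9673 = 1.81403

1.81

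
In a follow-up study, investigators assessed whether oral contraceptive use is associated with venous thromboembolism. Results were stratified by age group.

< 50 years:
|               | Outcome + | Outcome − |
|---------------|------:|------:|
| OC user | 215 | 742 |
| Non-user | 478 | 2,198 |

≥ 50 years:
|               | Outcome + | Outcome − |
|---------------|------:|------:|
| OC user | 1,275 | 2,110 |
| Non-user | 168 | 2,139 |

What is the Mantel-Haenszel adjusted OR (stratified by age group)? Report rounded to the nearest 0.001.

3.810

OR_MH = Σ(aᵢdᵢ/nᵢ) / Σ(bᵢcᵢ/nᵢ), where nᵢ is the stratum total.
Stratum 1 (< 50 years): n = 3633; a·d/n = 215·2198/3633 = 130.0771; b·c/n = 742·478/3633 = 97.6262
Stratum 2 (≥ 50 years): n = 5692; a·d/n = 1275·2139/5692 = 479.1330; b·c/n = 2110·168/5692 = 62.2769
OR_MH = (130.0771 + 479.1330) / (97.6262 + 62.2769) = 609.2101 / 159.9031 = 3.80987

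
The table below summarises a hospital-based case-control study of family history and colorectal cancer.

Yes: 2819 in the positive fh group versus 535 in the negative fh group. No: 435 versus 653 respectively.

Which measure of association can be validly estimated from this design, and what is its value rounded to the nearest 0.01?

7.91

From the description: a = 2819, b = 435, c = 535, d = 653.
This is a hospital-based case-control study: participants were sampled on outcome status, so risks in the source population cannot be estimated directly — relative risk is not valid here. The odds ratio is the appropriate measure.
OR = (a·d)/(b·c) = (2819 × 653) / (435 × 535) = 1840807 / 232725 = 7.90979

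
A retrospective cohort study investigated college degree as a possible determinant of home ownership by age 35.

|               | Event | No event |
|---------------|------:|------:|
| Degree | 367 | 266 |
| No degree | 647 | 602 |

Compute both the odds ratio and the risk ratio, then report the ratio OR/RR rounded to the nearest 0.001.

Cells: a = 367, b = 266, c = 647, d = 602.
OR = (367·602)/(266·647) = 220934/172102 = 1.28374
Risk in exposed = 367/633 = 0.57978; risk in unexposed = 647/1249 = 0.51801; RR = 1.11923
OR/RR = 1.28374 / 1.11923 = 1.14698
The outcome is not rare, so the OR lies further from 1 than the RR.

1.147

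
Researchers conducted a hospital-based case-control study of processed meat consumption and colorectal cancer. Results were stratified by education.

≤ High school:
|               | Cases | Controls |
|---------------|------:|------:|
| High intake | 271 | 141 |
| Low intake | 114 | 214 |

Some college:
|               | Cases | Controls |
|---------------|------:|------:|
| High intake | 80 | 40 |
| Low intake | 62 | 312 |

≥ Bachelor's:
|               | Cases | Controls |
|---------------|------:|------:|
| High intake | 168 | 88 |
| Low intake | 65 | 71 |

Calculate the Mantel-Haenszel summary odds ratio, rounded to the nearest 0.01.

OR_MH = Σ(aᵢdᵢ/nᵢ) / Σ(bᵢcᵢ/nᵢ), where nᵢ is the stratum total.
Stratum 1 (≤ High school): n = 740; a·d/n = 271·214/740 = 78.3703; b·c/n = 141·114/740 = 21.7216
Stratum 2 (Some college): n = 494; a·d/n = 80·312/494 = 50.5263; b·c/n = 40·62/494 = 5.0202
Stratum 3 (≥ Bachelor's): n = 392; a·d/n = 168·71/392 = 30.4286; b·c/n = 88·65/392 = 14.5918
OR_MH = (78.3703 + 50.5263 + 30.4286) / (21.7216 + 5.0202 + 14.5918) = 159.3252 / 41.3337 = 3.85461

3.85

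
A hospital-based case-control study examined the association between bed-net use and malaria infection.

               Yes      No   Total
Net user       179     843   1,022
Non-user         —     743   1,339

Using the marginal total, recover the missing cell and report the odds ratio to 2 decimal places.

The missing cell is in the unexposed row: 1339 − 743 = 596.
So a = 179, b = 843, c = 596, d = 743.
OR = (a·d)/(b·c) = (179 × 743) / (843 × 596) = 132997 / 502428 = 0.26471

0.26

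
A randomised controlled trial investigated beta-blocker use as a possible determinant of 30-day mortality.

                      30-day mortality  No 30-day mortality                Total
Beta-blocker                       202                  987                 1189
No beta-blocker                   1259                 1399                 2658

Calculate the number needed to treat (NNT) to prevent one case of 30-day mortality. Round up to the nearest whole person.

4

Risk in treated group = 202/1189 = 0.16989; risk in control = 1259/2658 = 0.47366.
Absolute risk reduction = 0.47366 − 0.16989 = 0.30377
NNT = 1 / ARR = 1 / 0.30377 = 3.292 → round up → 4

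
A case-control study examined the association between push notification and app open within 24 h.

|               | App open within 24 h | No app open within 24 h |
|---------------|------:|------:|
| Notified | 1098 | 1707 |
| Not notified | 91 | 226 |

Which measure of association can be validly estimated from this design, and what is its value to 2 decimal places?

1.60

Cells: a = 1098, b = 1707, c = 91, d = 226.
This is a case-control study: participants were sampled on outcome status, so risks in the source population cannot be estimated directly — relative risk is not valid here. The odds ratio is the appropriate measure.
OR = (a·d)/(b·c) = (1098 × 226) / (1707 × 91) = 248148 / 155337 = 1.59748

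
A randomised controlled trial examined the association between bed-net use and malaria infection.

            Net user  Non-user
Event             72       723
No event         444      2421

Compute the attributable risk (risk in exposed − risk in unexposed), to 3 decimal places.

Reading the table with exposure as columns: a = 72 (Net user, case), b = 444 (Net user, non-case), c = 723 (Non-user, case), d = 2421.
Risk in exposed = 72/516 = 0.139535; risk in unexposed = 723/3144 = 0.229962.
Risk difference = 0.139535 − 0.229962 = -0.090427

-0.090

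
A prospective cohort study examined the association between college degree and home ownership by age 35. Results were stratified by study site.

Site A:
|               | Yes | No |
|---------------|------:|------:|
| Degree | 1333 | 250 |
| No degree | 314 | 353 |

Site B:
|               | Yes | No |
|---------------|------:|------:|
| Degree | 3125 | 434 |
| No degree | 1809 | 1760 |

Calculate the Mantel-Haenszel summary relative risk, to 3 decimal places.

RR_MH = Σ(aᵢ·n₀ᵢ/nᵢ) / Σ(cᵢ·n₁ᵢ/nᵢ), with n₁ᵢ = aᵢ+bᵢ (exposed), n₀ᵢ = cᵢ+dᵢ (unexposed), nᵢ = n₁ᵢ+n₀ᵢ.
Stratum 1 (Site A): n₁ = 1583, n₀ = 667, n = 2250; a·n₀/n = 1333·667/2250 = 395.1604; c·n₁/n = 314·1583/2250 = 220.9164
Stratum 2 (Site B): n₁ = 3559, n₀ = 3569, n = 7128; a·n₀/n = 3125·3569/7128 = 1564.6921; c·n₁/n = 1809·3559/7128 = 903.2311
RR_MH = (395.1604 + 1564.6921) / (220.9164 + 903.2311) = 1959.8525 / 1124.1475 = 1.74341

1.743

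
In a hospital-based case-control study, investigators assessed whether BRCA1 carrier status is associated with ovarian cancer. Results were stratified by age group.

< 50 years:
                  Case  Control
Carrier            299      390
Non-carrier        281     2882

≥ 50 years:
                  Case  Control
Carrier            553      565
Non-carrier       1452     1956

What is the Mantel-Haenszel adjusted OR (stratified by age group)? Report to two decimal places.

2.21

OR_MH = Σ(aᵢdᵢ/nᵢ) / Σ(bᵢcᵢ/nᵢ), where nᵢ is the stratum total.
Stratum 1 (< 50 years): n = 3852; a·d/n = 299·2882/3852 = 223.7066; b·c/n = 390·281/3852 = 28.4502
Stratum 2 (≥ 50 years): n = 4526; a·d/n = 553·1956/4526 = 238.9898; b·c/n = 565·1452/4526 = 181.2594
OR_MH = (223.7066 + 238.9898) / (28.4502 + 181.2594) = 462.6965 / 209.7095 = 2.20637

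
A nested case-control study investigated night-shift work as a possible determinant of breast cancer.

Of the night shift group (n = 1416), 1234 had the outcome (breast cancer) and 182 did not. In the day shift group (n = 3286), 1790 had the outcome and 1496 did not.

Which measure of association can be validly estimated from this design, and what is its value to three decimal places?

From the description: a = 1234, b = 182, c = 1790, d = 1496.
This is a nested case-control study: participants were sampled on outcome status, so risks in the source population cannot be estimated directly — relative risk is not valid here. The odds ratio is the appropriate measure.
OR = (a·d)/(b·c) = (1234 × 1496) / (182 × 1790) = 1846064 / 325780 = 5.66660

5.667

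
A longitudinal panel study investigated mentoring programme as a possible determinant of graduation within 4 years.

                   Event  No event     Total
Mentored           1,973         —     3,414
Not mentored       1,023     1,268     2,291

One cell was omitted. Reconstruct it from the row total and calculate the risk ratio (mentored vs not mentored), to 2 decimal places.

The missing cell is in the exposed row: 3414 − 1973 = 1441.
So a = 1973, b = 1441, c = 1023, d = 1268.
RR = [a/(a+b)] / [c/(c+d)] = (1973/3414) / (1023/2291) = 0.57791/0.44653 = 1.29423

1.29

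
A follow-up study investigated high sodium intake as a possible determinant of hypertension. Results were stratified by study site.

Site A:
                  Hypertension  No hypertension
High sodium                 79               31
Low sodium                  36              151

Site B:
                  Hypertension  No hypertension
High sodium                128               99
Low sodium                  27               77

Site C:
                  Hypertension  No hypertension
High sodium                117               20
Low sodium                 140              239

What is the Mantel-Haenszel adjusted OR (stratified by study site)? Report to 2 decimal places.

7.19

OR_MH = Σ(aᵢdᵢ/nᵢ) / Σ(bᵢcᵢ/nᵢ), where nᵢ is the stratum total.
Stratum 1 (Site A): n = 297; a·d/n = 79·151/297 = 40.1650; b·c/n = 31·36/297 = 3.7576
Stratum 2 (Site B): n = 331; a·d/n = 128·77/331 = 29.7764; b·c/n = 99·27/331 = 8.0755
Stratum 3 (Site C): n = 516; a·d/n = 117·239/516 = 54.1919; b·c/n = 20·140/516 = 5.4264
OR_MH = (40.1650 + 29.7764 + 54.1919) / (3.7576 + 8.0755 + 5.4264) = 124.1333 / 17.2595 = 7.19219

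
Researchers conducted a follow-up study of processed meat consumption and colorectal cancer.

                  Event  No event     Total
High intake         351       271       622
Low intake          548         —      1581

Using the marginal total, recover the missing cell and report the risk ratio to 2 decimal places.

The missing cell is in the unexposed row: 1581 − 548 = 1033.
So a = 351, b = 271, c = 548, d = 1033.
RR = [a/(a+b)] / [c/(c+d)] = (351/622) / (548/1581) = 0.56431/0.34662 = 1.62805

1.63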